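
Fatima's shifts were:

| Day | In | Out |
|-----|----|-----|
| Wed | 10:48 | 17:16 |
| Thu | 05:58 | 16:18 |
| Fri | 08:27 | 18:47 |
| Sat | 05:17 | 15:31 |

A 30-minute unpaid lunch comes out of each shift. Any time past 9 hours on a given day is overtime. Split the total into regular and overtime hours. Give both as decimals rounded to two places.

Wed: 10:48–17:16 = 6 h 28 min; less 30 min break → 5 h 58 min
Thu: 05:58–16:18 = 10 h 20 min; less 30 min break → 9 h 50 min
Fri: 08:27–18:47 = 10 h 20 min; less 30 min break → 9 h 50 min
Sat: 05:17–15:31 = 10 h 14 min; less 30 min break → 9 h 44 min
Wed reg 5 h 58 min / OT 0 h 0 min; Thu reg 9 h 0 min / OT 0 h 50 min; Fri reg 9 h 0 min / OT 0 h 50 min; Sat reg 9 h 0 min / OT 0 h 44 min.
Totals: regular 32 h 58 min, overtime 2 h 24 min.

Regular 32.97 hours, overtime 2.40 hours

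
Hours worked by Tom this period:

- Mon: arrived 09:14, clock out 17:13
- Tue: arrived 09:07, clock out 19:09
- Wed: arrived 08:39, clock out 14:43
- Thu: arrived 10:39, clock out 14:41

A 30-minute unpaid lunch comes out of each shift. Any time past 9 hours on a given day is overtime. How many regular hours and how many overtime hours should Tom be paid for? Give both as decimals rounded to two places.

Regular 25.58 hours, overtime 0.53 hours

Mon: 09:14–17:13 = 7 h 59 min; less 30 min break → 7 h 29 min
Tue: 09:07–19:09 = 10 h 2 min; less 30 min break → 9 h 32 min
Wed: 08:39–14:43 = 6 h 4 min; less 30 min break → 5 h 34 min
Thu: 10:39–14:41 = 4 h 2 min; less 30 min break → 3 h 32 min
Mon reg 7 h 29 min / OT 0 h 0 min; Tue reg 9 h 0 min / OT 0 h 32 min; Wed reg 5 h 34 min / OT 0 h 0 min; Thu reg 3 h 32 min / OT 0 h 0 min.
Totals: regular 25 h 35 min, overtime 0 h 32 min.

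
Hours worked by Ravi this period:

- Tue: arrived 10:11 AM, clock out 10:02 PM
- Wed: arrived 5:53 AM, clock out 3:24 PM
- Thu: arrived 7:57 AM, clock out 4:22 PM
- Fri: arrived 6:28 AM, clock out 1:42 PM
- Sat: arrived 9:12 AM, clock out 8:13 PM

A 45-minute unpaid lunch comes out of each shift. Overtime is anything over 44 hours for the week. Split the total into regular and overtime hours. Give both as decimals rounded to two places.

Tue: 10:11 AM–10:02 PM = 11 h 51 min; less 45 min break → 11 h 6 min
Wed: 5:53 AM–3:24 PM = 9 h 31 min; less 45 min break → 8 h 46 min
Thu: 7:57 AM–4:22 PM = 8 h 25 min; less 45 min break → 7 h 40 min
Fri: 6:28 AM–1:42 PM = 7 h 14 min; less 45 min break → 6 h 29 min
Sat: 9:12 AM–8:13 PM = 11 h 1 min; less 45 min break → 10 h 16 min
Total worked: 44 h 17 min = 44.28 h.
Threshold 44 h → overtime 0 h 17 min, regular 44 h 0 min.

Regular 44.00 hours, overtime 0.28 hours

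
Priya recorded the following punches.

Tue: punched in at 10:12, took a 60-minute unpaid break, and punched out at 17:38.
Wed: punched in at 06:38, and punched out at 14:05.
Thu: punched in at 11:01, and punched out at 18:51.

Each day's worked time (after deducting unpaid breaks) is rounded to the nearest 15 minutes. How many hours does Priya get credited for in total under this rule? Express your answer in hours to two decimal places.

21.75 hours

Tue: 10:12–17:38 = 7 h 26 min − 60 min = 6 h 26 min → rounds to 6 h 30 min
Wed: 06:38–14:05 = 7 h 27 min → rounds to 7 h 30 min
Thu: 11:01–18:51 = 7 h 50 min → rounds to 7 h 45 min
Total credited: 21 h 45 min.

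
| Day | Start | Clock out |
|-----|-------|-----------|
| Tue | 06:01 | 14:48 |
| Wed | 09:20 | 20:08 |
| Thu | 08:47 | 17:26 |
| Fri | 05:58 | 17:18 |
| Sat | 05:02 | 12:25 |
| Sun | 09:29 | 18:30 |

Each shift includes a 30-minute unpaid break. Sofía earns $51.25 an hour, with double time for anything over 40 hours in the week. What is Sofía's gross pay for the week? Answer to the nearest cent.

$3379.08

Tue: 06:01–14:48 = 8 h 47 min; less 30 min break → 8 h 17 min
Wed: 09:20–20:08 = 10 h 48 min; less 30 min break → 10 h 18 min
Thu: 08:47–17:26 = 8 h 39 min; less 30 min break → 8 h 9 min
Fri: 05:58–17:18 = 11 h 20 min; less 30 min break → 10 h 50 min
Sat: 05:02–12:25 = 7 h 23 min; less 30 min break → 6 h 53 min
Sun: 09:29–18:30 = 9 h 1 min; less 30 min break → 8 h 31 min
Total worked: 52 h 58 min = 3178 min.
Regular 40 h 0 min = 2400 min at $51.25/h; overtime 12 h 58 min = 778 min at $102.50/h.
Pay = (2400 × $51.25 + 778 × $102.50) ÷ 60 = $3379.08.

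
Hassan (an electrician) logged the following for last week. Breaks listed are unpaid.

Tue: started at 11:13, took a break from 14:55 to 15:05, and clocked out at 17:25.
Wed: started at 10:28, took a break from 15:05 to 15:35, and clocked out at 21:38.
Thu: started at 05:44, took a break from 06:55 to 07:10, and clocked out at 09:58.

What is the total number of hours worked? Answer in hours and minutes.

20 h 41 min

Tue: 11:13–17:25 = 6 h 12 min; less 10 min break → 6 h 2 min
Wed: 10:28–21:38 = 11 h 10 min; less 30 min break → 10 h 40 min
Thu: 05:44–09:58 = 4 h 14 min; less 15 min break → 3 h 59 min
Total: 6 h 2 min + 10 h 40 min + 3 h 59 min = 20 h 41 min.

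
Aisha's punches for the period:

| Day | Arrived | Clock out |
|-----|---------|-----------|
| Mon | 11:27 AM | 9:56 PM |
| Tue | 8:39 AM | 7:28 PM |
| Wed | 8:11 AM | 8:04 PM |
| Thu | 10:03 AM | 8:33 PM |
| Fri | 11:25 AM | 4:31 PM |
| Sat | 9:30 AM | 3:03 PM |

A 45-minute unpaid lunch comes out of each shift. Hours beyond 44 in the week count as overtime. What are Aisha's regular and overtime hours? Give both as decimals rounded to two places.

Regular 44.00 hours, overtime 5.83 hours

Mon: 11:27 AM–9:56 PM = 10 h 29 min; less 45 min break → 9 h 44 min
Tue: 8:39 AM–7:28 PM = 10 h 49 min; less 45 min break → 10 h 4 min
Wed: 8:11 AM–8:04 PM = 11 h 53 min; less 45 min break → 11 h 8 min
Thu: 10:03 AM–8:33 PM = 10 h 30 min; less 45 min break → 9 h 45 min
Fri: 11:25 AM–4:31 PM = 5 h 6 min; less 45 min break → 4 h 21 min
Sat: 9:30 AM–3:03 PM = 5 h 33 min; less 45 min break → 4 h 48 min
Total worked: 49 h 50 min = 49.83 h.
Threshold 44 h → overtime 5 h 50 min, regular 44 h 0 min.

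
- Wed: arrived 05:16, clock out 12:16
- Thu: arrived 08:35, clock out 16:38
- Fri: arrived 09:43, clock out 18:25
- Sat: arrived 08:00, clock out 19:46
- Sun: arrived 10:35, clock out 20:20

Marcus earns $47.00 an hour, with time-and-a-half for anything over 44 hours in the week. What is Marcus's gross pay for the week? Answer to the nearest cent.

Wed: 05:16–12:16 = 7 h 0 min
Thu: 08:35–16:38 = 8 h 3 min
Fri: 09:43–18:25 = 8 h 42 min
Sat: 08:00–19:46 = 11 h 46 min
Sun: 10:35–20:20 = 9 h 45 min
Total worked: 45 h 16 min = 2716 min.
Regular 44 h 0 min = 2640 min at $47.00/h; overtime 1 h 16 min = 76 min at $70.50/h.
Pay = (2640 × $47.00 + 76 × $70.50) ÷ 60 = $2157.30.

$2157.30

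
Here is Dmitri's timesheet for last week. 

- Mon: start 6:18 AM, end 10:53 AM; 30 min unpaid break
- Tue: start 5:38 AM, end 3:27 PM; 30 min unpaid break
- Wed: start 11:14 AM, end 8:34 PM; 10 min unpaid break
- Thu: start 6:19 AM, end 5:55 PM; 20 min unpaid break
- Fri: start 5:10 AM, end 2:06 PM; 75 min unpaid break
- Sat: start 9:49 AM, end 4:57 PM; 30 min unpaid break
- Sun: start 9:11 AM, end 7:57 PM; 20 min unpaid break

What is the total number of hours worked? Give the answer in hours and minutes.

58 h 35 min

Mon: 6:18 AM–10:53 AM = 4 h 35 min; less 30 min break → 4 h 5 min
Tue: 5:38 AM–3:27 PM = 9 h 49 min; less 30 min break → 9 h 19 min
Wed: 11:14 AM–8:34 PM = 9 h 20 min; less 10 min break → 9 h 10 min
Thu: 6:19 AM–5:55 PM = 11 h 36 min; less 20 min break → 11 h 16 min
Fri: 5:10 AM–2:06 PM = 8 h 56 min; less 75 min break → 7 h 41 min
Sat: 9:49 AM–4:57 PM = 7 h 8 min; less 30 min break → 6 h 38 min
Sun: 9:11 AM–7:57 PM = 10 h 46 min; less 20 min break → 10 h 26 min
Total: 4 h 5 min + 9 h 19 min + 9 h 10 min + 11 h 16 min + 7 h 41 min + 6 h 38 min + 10 h 26 min = 58 h 35 min.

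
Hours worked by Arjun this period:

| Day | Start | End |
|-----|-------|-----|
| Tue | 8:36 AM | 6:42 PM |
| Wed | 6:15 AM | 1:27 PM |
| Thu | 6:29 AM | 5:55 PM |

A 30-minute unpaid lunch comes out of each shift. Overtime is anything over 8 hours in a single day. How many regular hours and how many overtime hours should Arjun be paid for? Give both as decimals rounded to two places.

Tue: 8:36 AM–6:42 PM = 10 h 6 min; less 30 min break → 9 h 36 min
Wed: 6:15 AM–1:27 PM = 7 h 12 min; less 30 min break → 6 h 42 min
Thu: 6:29 AM–5:55 PM = 11 h 26 min; less 30 min break → 10 h 56 min
Tue reg 8 h 0 min / OT 1 h 36 min; Wed reg 6 h 42 min / OT 0 h 0 min; Thu reg 8 h 0 min / OT 2 h 56 min.
Totals: regular 22 h 42 min, overtime 4 h 32 min.

Regular 22.70 hours, overtime 4.53 hours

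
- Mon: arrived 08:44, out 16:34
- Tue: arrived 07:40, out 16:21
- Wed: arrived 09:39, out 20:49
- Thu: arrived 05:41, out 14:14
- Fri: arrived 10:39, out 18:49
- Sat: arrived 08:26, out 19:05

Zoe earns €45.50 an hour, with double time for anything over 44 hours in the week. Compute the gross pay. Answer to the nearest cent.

Mon: 08:44–16:34 = 7 h 50 min
Tue: 07:40–16:21 = 8 h 41 min
Wed: 09:39–20:49 = 11 h 10 min
Thu: 05:41–14:14 = 8 h 33 min
Fri: 10:39–18:49 = 8 h 10 min
Sat: 08:26–19:05 = 10 h 39 min
Total worked: 55 h 3 min = 3303 min.
Regular 44 h 0 min = 2640 min at €45.50/h; overtime 11 h 3 min = 663 min at €91.00/h.
Pay = (2640 × €45.50 + 663 × €91.00) ÷ 60 = €3007.55.

€3007.55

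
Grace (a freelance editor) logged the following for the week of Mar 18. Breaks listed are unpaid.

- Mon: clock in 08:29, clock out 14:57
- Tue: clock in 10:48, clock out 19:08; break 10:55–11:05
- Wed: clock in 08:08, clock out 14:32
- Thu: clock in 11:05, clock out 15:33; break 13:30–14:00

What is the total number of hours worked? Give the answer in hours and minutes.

25 h 0 min

Mon: 08:29–14:57 = 6 h 28 min
Tue: 10:48–19:08 = 8 h 20 min; less 10 min break → 8 h 10 min
Wed: 08:08–14:32 = 6 h 24 min
Thu: 11:05–15:33 = 4 h 28 min; less 30 min break → 3 h 58 min
Total: 6 h 28 min + 8 h 10 min + 6 h 24 min + 3 h 58 min = 25 h 0 min.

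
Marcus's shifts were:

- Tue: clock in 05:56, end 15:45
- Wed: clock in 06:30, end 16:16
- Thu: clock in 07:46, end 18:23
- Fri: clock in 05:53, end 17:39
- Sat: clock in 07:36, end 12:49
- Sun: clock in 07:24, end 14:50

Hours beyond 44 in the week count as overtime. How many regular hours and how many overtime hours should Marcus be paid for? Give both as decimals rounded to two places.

Tue: 05:56–15:45 = 9 h 49 min
Wed: 06:30–16:16 = 9 h 46 min
Thu: 07:46–18:23 = 10 h 37 min
Fri: 05:53–17:39 = 11 h 46 min
Sat: 07:36–12:49 = 5 h 13 min
Sun: 07:24–14:50 = 7 h 26 min
Total worked: 54 h 37 min = 54.62 h.
Threshold 44 h → overtime 10 h 37 min, regular 44 h 0 min.

Regular 44.00 hours, overtime 10.62 hours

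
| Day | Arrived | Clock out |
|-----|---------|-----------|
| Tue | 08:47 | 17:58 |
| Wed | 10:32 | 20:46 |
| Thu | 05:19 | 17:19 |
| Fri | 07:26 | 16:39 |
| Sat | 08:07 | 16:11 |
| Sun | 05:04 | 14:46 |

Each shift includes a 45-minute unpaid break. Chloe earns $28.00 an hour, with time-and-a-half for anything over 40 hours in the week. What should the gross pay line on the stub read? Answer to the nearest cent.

$1703.80

Tue: 08:47–17:58 = 9 h 11 min; less 45 min break → 8 h 26 min
Wed: 10:32–20:46 = 10 h 14 min; less 45 min break → 9 h 29 min
Thu: 05:19–17:19 = 12 h 0 min; less 45 min break → 11 h 15 min
Fri: 07:26–16:39 = 9 h 13 min; less 45 min break → 8 h 28 min
Sat: 08:07–16:11 = 8 h 4 min; less 45 min break → 7 h 19 min
Sun: 05:04–14:46 = 9 h 42 min; less 45 min break → 8 h 57 min
Total worked: 53 h 54 min = 3234 min.
Regular 40 h 0 min = 2400 min at $28.00/h; overtime 13 h 54 min = 834 min at $42.00/h.
Pay = (2400 × $28.00 + 834 × $42.00) ÷ 60 = $1703.80.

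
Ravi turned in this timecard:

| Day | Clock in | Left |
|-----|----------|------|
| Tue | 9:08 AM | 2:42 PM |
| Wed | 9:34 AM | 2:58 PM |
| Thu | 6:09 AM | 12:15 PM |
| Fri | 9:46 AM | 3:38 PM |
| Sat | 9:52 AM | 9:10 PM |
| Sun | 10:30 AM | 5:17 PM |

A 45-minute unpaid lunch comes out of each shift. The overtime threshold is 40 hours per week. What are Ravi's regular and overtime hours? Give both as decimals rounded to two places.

Tue: 9:08 AM–2:42 PM = 5 h 34 min; less 45 min break → 4 h 49 min
Wed: 9:34 AM–2:58 PM = 5 h 24 min; less 45 min break → 4 h 39 min
Thu: 6:09 AM–12:15 PM = 6 h 6 min; less 45 min break → 5 h 21 min
Fri: 9:46 AM–3:38 PM = 5 h 52 min; less 45 min break → 5 h 7 min
Sat: 9:52 AM–9:10 PM = 11 h 18 min; less 45 min break → 10 h 33 min
Sun: 10:30 AM–5:17 PM = 6 h 47 min; less 45 min break → 6 h 2 min
Total worked: 36 h 31 min = 36.52 h.
Threshold 40 h → overtime 0 h 0 min, regular 36 h 31 min.

Regular 36.52 hours, overtime 0.00 hours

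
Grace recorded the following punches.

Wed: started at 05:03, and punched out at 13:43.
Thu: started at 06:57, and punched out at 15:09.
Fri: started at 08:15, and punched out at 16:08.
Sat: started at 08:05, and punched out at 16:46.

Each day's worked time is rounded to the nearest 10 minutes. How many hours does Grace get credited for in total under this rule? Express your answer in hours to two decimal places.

33.33 hours

Wed: 05:03–13:43 = 8 h 40 min → rounds to 8 h 40 min
Thu: 06:57–15:09 = 8 h 12 min → rounds to 8 h 10 min
Fri: 08:15–16:08 = 7 h 53 min → rounds to 7 h 50 min
Sat: 08:05–16:46 = 8 h 41 min → rounds to 8 h 40 min
Total credited: 33 h 20 min.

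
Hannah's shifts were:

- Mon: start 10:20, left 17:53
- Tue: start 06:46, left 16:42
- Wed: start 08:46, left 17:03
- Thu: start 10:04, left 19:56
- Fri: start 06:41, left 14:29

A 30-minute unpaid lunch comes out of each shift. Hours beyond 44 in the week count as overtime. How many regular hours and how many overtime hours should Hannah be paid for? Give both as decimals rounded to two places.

Regular 40.93 hours, overtime 0.00 hours

Mon: 10:20–17:53 = 7 h 33 min; less 30 min break → 7 h 3 min
Tue: 06:46–16:42 = 9 h 56 min; less 30 min break → 9 h 26 min
Wed: 08:46–17:03 = 8 h 17 min; less 30 min break → 7 h 47 min
Thu: 10:04–19:56 = 9 h 52 min; less 30 min break → 9 h 22 min
Fri: 06:41–14:29 = 7 h 48 min; less 30 min break → 7 h 18 min
Total worked: 40 h 56 min = 40.93 h.
Threshold 44 h → overtime 0 h 0 min, regular 40 h 56 min.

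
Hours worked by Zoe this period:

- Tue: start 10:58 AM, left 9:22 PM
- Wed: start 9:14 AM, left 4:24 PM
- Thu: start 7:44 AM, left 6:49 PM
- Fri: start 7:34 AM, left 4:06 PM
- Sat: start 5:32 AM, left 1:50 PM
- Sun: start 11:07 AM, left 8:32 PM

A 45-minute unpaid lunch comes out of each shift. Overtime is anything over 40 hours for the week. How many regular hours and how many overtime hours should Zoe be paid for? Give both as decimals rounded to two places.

Tue: 10:58 AM–9:22 PM = 10 h 24 min; less 45 min break → 9 h 39 min
Wed: 9:14 AM–4:24 PM = 7 h 10 min; less 45 min break → 6 h 25 min
Thu: 7:44 AM–6:49 PM = 11 h 5 min; less 45 min break → 10 h 20 min
Fri: 7:34 AM–4:06 PM = 8 h 32 min; less 45 min break → 7 h 47 min
Sat: 5:32 AM–1:50 PM = 8 h 18 min; less 45 min break → 7 h 33 min
Sun: 11:07 AM–8:32 PM = 9 h 25 min; less 45 min break → 8 h 40 min
Total worked: 50 h 24 min = 50.40 h.
Threshold 40 h → overtime 10 h 24 min, regular 40 h 0 min.

Regular 40.00 hours, overtime 10.40 hours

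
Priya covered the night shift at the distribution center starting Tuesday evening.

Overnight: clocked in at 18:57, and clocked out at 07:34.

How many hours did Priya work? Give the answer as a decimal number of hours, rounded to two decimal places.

12.62 hours

Overnight: 18:57 → midnight = 5 h 3 min; midnight → 07:34 = 7 h 34 min; span 12 h 37 min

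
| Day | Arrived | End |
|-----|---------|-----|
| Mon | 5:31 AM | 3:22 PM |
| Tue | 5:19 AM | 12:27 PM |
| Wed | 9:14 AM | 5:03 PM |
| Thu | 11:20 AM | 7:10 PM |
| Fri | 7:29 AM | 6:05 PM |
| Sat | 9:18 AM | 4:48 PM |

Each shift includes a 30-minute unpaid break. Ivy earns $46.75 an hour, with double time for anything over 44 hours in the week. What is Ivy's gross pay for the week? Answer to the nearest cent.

Mon: 5:31 AM–3:22 PM = 9 h 51 min; less 30 min break → 9 h 21 min
Tue: 5:19 AM–12:27 PM = 7 h 8 min; less 30 min break → 6 h 38 min
Wed: 9:14 AM–5:03 PM = 7 h 49 min; less 30 min break → 7 h 19 min
Thu: 11:20 AM–7:10 PM = 7 h 50 min; less 30 min break → 7 h 20 min
Fri: 7:29 AM–6:05 PM = 10 h 36 min; less 30 min break → 10 h 6 min
Sat: 9:18 AM–4:48 PM = 7 h 30 min; less 30 min break → 7 h 0 min
Total worked: 47 h 44 min = 2864 min.
Regular 44 h 0 min = 2640 min at $46.75/h; overtime 3 h 44 min = 224 min at $93.50/h.
Pay = (2640 × $46.75 + 224 × $93.50) ÷ 60 = $2406.07.

$2406.07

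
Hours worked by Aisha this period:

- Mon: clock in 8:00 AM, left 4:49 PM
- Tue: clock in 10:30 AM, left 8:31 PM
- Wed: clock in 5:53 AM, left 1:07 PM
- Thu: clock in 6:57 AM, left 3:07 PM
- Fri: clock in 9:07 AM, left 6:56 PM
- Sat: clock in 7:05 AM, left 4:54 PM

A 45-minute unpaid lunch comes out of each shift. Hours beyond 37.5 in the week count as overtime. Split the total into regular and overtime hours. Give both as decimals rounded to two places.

Mon: 8:00 AM–4:49 PM = 8 h 49 min; less 45 min break → 8 h 4 min
Tue: 10:30 AM–8:31 PM = 10 h 1 min; less 45 min break → 9 h 16 min
Wed: 5:53 AM–1:07 PM = 7 h 14 min; less 45 min break → 6 h 29 min
Thu: 6:57 AM–3:07 PM = 8 h 10 min; less 45 min break → 7 h 25 min
Fri: 9:07 AM–6:56 PM = 9 h 49 min; less 45 min break → 9 h 4 min
Sat: 7:05 AM–4:54 PM = 9 h 49 min; less 45 min break → 9 h 4 min
Total worked: 49 h 22 min = 49.37 h.
Threshold 37.5 h → overtime 11 h 52 min, regular 37 h 30 min.

Regular 37.50 hours, overtime 11.87 hours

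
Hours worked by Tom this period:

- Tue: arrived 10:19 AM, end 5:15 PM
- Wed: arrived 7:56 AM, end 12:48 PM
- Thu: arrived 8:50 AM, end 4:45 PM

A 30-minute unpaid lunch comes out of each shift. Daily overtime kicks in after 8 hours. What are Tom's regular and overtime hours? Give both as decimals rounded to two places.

Tue: 10:19 AM–5:15 PM = 6 h 56 min; less 30 min break → 6 h 26 min
Wed: 7:56 AM–12:48 PM = 4 h 52 min; less 30 min break → 4 h 22 min
Thu: 8:50 AM–4:45 PM = 7 h 55 min; less 30 min break → 7 h 25 min
Tue reg 6 h 26 min / OT 0 h 0 min; Wed reg 4 h 22 min / OT 0 h 0 min; Thu reg 7 h 25 min / OT 0 h 0 min.
Totals: regular 18 h 13 min, overtime 0 h 0 min.

Regular 18.22 hours, overtime 0.00 hours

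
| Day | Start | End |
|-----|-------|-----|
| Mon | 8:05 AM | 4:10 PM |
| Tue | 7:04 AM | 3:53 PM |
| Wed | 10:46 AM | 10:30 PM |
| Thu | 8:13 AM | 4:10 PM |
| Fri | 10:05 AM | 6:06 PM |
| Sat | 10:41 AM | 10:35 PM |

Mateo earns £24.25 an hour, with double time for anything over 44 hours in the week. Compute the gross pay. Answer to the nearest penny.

£1673.25

Mon: 8:05 AM–4:10 PM = 8 h 5 min
Tue: 7:04 AM–3:53 PM = 8 h 49 min
Wed: 10:46 AM–10:30 PM = 11 h 44 min
Thu: 8:13 AM–4:10 PM = 7 h 57 min
Fri: 10:05 AM–6:06 PM = 8 h 1 min
Sat: 10:41 AM–10:35 PM = 11 h 54 min
Total worked: 56 h 30 min = 3390 min.
Regular 44 h 0 min = 2640 min at £24.25/h; overtime 12 h 30 min = 750 min at £48.50/h.
Pay = (2640 × £24.25 + 750 × £48.50) ÷ 60 = £1673.25.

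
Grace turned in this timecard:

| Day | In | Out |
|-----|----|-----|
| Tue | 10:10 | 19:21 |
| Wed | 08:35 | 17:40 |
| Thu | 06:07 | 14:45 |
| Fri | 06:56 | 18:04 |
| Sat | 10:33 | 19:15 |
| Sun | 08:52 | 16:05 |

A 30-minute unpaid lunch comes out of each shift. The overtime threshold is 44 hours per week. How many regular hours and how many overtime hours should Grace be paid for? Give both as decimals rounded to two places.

Tue: 10:10–19:21 = 9 h 11 min; less 30 min break → 8 h 41 min
Wed: 08:35–17:40 = 9 h 5 min; less 30 min break → 8 h 35 min
Thu: 06:07–14:45 = 8 h 38 min; less 30 min break → 8 h 8 min
Fri: 06:56–18:04 = 11 h 8 min; less 30 min break → 10 h 38 min
Sat: 10:33–19:15 = 8 h 42 min; less 30 min break → 8 h 12 min
Sun: 08:52–16:05 = 7 h 13 min; less 30 min break → 6 h 43 min
Total worked: 50 h 57 min = 50.95 h.
Threshold 44 h → overtime 6 h 57 min, regular 44 h 0 min.

Regular 44.00 hours, overtime 6.95 hours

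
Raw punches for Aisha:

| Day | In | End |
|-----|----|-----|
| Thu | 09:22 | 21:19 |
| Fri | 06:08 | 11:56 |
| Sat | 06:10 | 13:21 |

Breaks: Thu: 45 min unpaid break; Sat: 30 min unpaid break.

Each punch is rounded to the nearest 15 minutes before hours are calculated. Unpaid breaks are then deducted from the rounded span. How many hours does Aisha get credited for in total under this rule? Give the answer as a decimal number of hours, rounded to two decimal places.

Thu: in 09:22→09:15, out 21:19→21:15; 12 h 0 min − 45 min = 11 h 15 min
Fri: in 06:08→06:15, out 11:56→12:00; 5 h 45 min
Sat: in 06:10→06:15, out 13:21→13:15; 7 h 0 min − 30 min = 6 h 30 min
Total credited: 23 h 30 min.

23.50 hours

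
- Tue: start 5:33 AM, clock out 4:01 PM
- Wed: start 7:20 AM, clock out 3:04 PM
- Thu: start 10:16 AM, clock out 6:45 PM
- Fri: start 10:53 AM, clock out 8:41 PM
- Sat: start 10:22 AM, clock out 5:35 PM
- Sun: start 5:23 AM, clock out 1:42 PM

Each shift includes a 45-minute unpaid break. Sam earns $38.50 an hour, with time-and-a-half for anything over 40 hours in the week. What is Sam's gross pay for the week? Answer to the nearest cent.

$1974.09

Tue: 5:33 AM–4:01 PM = 10 h 28 min; less 45 min break → 9 h 43 min
Wed: 7:20 AM–3:04 PM = 7 h 44 min; less 45 min break → 6 h 59 min
Thu: 10:16 AM–6:45 PM = 8 h 29 min; less 45 min break → 7 h 44 min
Fri: 10:53 AM–8:41 PM = 9 h 48 min; less 45 min break → 9 h 3 min
Sat: 10:22 AM–5:35 PM = 7 h 13 min; less 45 min break → 6 h 28 min
Sun: 5:23 AM–1:42 PM = 8 h 19 min; less 45 min break → 7 h 34 min
Total worked: 47 h 31 min = 2851 min.
Regular 40 h 0 min = 2400 min at $38.50/h; overtime 7 h 31 min = 451 min at $57.75/h.
Pay = (2400 × $38.50 + 451 × $57.75) ÷ 60 = $1974.09.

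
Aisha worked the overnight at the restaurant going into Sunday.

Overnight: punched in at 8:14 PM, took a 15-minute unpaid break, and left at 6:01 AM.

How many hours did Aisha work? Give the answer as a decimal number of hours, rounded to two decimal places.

9.53 hours

Overnight: 8:14 PM → midnight = 3 h 46 min; midnight → 6:01 AM = 6 h 1 min; span 9 h 47 min; less 15 min break → 9 h 32 min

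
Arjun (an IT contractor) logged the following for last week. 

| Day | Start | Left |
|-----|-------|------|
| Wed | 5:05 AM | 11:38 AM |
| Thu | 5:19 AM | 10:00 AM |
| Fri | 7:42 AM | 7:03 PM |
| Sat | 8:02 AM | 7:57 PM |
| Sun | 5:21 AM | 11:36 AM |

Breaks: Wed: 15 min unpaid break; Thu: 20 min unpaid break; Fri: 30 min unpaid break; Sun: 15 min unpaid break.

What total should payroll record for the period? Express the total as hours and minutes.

Wed: 5:05 AM–11:38 AM = 6 h 33 min; less 15 min break → 6 h 18 min
Thu: 5:19 AM–10:00 AM = 4 h 41 min; less 20 min break → 4 h 21 min
Fri: 7:42 AM–7:03 PM = 11 h 21 min; less 30 min break → 10 h 51 min
Sat: 8:02 AM–7:57 PM = 11 h 55 min
Sun: 5:21 AM–11:36 AM = 6 h 15 min; less 15 min break → 6 h 0 min
Total: 6 h 18 min + 4 h 21 min + 10 h 51 min + 11 h 55 min + 6 h 0 min = 39 h 25 min.

39 h 25 min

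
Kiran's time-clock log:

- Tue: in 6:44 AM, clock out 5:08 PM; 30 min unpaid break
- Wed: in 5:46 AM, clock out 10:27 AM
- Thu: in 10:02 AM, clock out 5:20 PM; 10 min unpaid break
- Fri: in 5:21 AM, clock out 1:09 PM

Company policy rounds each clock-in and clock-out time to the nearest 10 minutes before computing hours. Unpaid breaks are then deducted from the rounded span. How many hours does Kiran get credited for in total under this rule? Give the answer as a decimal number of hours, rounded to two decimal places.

29.67 hours

Tue: in 6:44 AM→6:40 AM, out 5:08 PM→5:10 PM; 10 h 30 min − 30 min = 10 h 0 min
Wed: in 5:46 AM→5:50 AM, out 10:27 AM→10:30 AM; 4 h 40 min
Thu: in 10:02 AM→10:00 AM, out 5:20 PM→5:20 PM; 7 h 20 min − 10 min = 7 h 10 min
Fri: in 5:21 AM→5:20 AM, out 1:09 PM→1:10 PM; 7 h 50 min
Total credited: 29 h 40 min.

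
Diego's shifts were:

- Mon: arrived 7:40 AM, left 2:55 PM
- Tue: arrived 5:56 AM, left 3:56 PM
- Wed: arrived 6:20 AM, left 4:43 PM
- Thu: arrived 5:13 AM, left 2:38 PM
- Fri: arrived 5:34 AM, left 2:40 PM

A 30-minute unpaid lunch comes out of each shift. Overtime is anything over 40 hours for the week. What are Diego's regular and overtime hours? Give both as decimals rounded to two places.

Regular 40.00 hours, overtime 3.65 hours

Mon: 7:40 AM–2:55 PM = 7 h 15 min; less 30 min break → 6 h 45 min
Tue: 5:56 AM–3:56 PM = 10 h 0 min; less 30 min break → 9 h 30 min
Wed: 6:20 AM–4:43 PM = 10 h 23 min; less 30 min break → 9 h 53 min
Thu: 5:13 AM–2:38 PM = 9 h 25 min; less 30 min break → 8 h 55 min
Fri: 5:34 AM–2:40 PM = 9 h 6 min; less 30 min break → 8 h 36 min
Total worked: 43 h 39 min = 43.65 h.
Threshold 40 h → overtime 3 h 39 min, regular 40 h 0 min.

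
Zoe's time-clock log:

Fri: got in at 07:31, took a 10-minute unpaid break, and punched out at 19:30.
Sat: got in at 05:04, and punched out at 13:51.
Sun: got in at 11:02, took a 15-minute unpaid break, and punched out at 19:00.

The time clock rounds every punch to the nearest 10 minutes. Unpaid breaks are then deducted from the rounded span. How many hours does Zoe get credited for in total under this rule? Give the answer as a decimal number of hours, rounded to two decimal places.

Fri: in 07:31→07:30, out 19:30→19:30; 12 h 0 min − 10 min = 11 h 50 min
Sat: in 05:04→05:00, out 13:51→13:50; 8 h 50 min
Sun: in 11:02→11:00, out 19:00→19:00; 8 h 0 min − 15 min = 7 h 45 min
Total credited: 28 h 25 min.

28.42 hours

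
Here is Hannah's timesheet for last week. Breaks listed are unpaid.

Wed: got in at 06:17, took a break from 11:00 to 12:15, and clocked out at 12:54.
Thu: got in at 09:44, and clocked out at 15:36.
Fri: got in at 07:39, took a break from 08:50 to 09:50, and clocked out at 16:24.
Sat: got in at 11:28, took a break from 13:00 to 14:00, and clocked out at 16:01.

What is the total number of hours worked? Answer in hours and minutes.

Wed: 06:17–12:54 = 6 h 37 min; less 75 min break → 5 h 22 min
Thu: 09:44–15:36 = 5 h 52 min
Fri: 07:39–16:24 = 8 h 45 min; less 60 min break → 7 h 45 min
Sat: 11:28–16:01 = 4 h 33 min; less 60 min break → 3 h 33 min
Total: 5 h 22 min + 5 h 52 min + 7 h 45 min + 3 h 33 min = 22 h 32 min.

22 h 32 min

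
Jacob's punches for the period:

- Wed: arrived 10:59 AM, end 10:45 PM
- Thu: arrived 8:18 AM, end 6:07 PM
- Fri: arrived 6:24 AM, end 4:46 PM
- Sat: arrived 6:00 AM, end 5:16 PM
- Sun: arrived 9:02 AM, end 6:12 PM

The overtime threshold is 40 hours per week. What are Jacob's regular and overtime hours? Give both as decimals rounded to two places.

Wed: 10:59 AM–10:45 PM = 11 h 46 min
Thu: 8:18 AM–6:07 PM = 9 h 49 min
Fri: 6:24 AM–4:46 PM = 10 h 22 min
Sat: 6:00 AM–5:16 PM = 11 h 16 min
Sun: 9:02 AM–6:12 PM = 9 h 10 min
Total worked: 52 h 23 min = 52.38 h.
Threshold 40 h → overtime 12 h 23 min, regular 40 h 0 min.

Regular 40.00 hours, overtime 12.38 hours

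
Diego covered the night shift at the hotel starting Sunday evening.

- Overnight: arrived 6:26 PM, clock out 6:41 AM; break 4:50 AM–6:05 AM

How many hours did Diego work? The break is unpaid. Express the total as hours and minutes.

Overnight: 6:26 PM → midnight = 5 h 34 min; midnight → 6:41 AM = 6 h 41 min; span 12 h 15 min; less 75 min break → 11 h 0 min

11 h 0 min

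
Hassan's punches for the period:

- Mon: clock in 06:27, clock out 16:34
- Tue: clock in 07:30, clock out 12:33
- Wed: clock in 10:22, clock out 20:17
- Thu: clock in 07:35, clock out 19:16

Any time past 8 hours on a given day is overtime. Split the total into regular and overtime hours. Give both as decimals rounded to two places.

Regular 29.05 hours, overtime 7.72 hours

Mon: 06:27–16:34 = 10 h 7 min
Tue: 07:30–12:33 = 5 h 3 min
Wed: 10:22–20:17 = 9 h 55 min
Thu: 07:35–19:16 = 11 h 41 min
Mon reg 8 h 0 min / OT 2 h 7 min; Tue reg 5 h 3 min / OT 0 h 0 min; Wed reg 8 h 0 min / OT 1 h 55 min; Thu reg 8 h 0 min / OT 3 h 41 min.
Totals: regular 29 h 3 min, overtime 7 h 43 min.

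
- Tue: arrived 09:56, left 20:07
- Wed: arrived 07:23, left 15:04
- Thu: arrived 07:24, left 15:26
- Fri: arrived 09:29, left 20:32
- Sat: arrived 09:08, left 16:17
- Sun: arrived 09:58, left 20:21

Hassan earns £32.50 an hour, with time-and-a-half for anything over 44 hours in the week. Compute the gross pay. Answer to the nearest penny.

Tue: 09:56–20:07 = 10 h 11 min
Wed: 07:23–15:04 = 7 h 41 min
Thu: 07:24–15:26 = 8 h 2 min
Fri: 09:29–20:32 = 11 h 3 min
Sat: 09:08–16:17 = 7 h 9 min
Sun: 09:58–20:21 = 10 h 23 min
Total worked: 54 h 29 min = 3269 min.
Regular 44 h 0 min = 2640 min at £32.50/h; overtime 10 h 29 min = 629 min at £48.75/h.
Pay = (2640 × £32.50 + 629 × £48.75) ÷ 60 = £1941.06.

£1941.06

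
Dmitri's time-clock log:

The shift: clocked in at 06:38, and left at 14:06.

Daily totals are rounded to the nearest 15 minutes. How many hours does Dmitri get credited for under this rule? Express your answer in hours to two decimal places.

The shift: 06:38–14:06 = 7 h 28 min → rounds to 7 h 30 min

7.50 hours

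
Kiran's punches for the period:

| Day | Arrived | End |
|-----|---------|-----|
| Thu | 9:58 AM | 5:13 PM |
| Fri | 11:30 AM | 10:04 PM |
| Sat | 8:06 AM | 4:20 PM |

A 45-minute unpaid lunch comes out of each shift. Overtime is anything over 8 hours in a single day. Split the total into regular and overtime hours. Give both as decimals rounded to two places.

Regular 21.98 hours, overtime 1.82 hours

Thu: 9:58 AM–5:13 PM = 7 h 15 min; less 45 min break → 6 h 30 min
Fri: 11:30 AM–10:04 PM = 10 h 34 min; less 45 min break → 9 h 49 min
Sat: 8:06 AM–4:20 PM = 8 h 14 min; less 45 min break → 7 h 29 min
Thu reg 6 h 30 min / OT 0 h 0 min; Fri reg 8 h 0 min / OT 1 h 49 min; Sat reg 7 h 29 min / OT 0 h 0 min.
Totals: regular 21 h 59 min, overtime 1 h 49 min.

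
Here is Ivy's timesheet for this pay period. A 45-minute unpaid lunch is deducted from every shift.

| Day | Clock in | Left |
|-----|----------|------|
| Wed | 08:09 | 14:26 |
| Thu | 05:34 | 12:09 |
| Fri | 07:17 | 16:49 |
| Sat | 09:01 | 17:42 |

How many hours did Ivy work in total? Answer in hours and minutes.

28 h 5 min

Wed: 08:09–14:26 = 6 h 17 min; less 45 min break → 5 h 32 min
Thu: 05:34–12:09 = 6 h 35 min; less 45 min break → 5 h 50 min
Fri: 07:17–16:49 = 9 h 32 min; less 45 min break → 8 h 47 min
Sat: 09:01–17:42 = 8 h 41 min; less 45 min break → 7 h 56 min
Total: 5 h 32 min + 5 h 50 min + 8 h 47 min + 7 h 56 min = 28 h 5 min.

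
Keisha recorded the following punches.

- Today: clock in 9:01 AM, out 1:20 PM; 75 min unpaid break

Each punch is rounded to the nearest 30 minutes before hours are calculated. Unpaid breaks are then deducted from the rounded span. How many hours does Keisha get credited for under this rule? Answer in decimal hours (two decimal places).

Today: in 9:01 AM→9:00 AM, out 1:20 PM→1:30 PM; 4 h 30 min − 75 min = 3 h 15 min

3.25 hours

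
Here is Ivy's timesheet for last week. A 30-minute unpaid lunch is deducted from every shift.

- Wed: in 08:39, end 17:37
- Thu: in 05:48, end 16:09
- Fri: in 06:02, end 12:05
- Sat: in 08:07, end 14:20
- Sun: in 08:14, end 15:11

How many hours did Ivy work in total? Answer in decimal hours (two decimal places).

Wed: 08:39–17:37 = 8 h 58 min; less 30 min break → 8 h 28 min
Thu: 05:48–16:09 = 10 h 21 min; less 30 min break → 9 h 51 min
Fri: 06:02–12:05 = 6 h 3 min; less 30 min break → 5 h 33 min
Sat: 08:07–14:20 = 6 h 13 min; less 30 min break → 5 h 43 min
Sun: 08:14–15:11 = 6 h 57 min; less 30 min break → 6 h 27 min
Total: 8 h 28 min + 9 h 51 min + 5 h 33 min + 5 h 43 min + 6 h 27 min = 36 h 2 min.

36.03 hours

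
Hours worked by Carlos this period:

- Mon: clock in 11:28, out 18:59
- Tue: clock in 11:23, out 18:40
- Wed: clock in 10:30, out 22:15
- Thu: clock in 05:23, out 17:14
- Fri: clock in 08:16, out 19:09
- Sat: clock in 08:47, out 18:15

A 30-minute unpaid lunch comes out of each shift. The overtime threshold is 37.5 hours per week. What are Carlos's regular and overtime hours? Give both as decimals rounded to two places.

Regular 37.50 hours, overtime 18.25 hours

Mon: 11:28–18:59 = 7 h 31 min; less 30 min break → 7 h 1 min
Tue: 11:23–18:40 = 7 h 17 min; less 30 min break → 6 h 47 min
Wed: 10:30–22:15 = 11 h 45 min; less 30 min break → 11 h 15 min
Thu: 05:23–17:14 = 11 h 51 min; less 30 min break → 11 h 21 min
Fri: 08:16–19:09 = 10 h 53 min; less 30 min break → 10 h 23 min
Sat: 08:47–18:15 = 9 h 28 min; less 30 min break → 8 h 58 min
Total worked: 55 h 45 min = 55.75 h.
Threshold 37.5 h → overtime 18 h 15 min, regular 37 h 30 min.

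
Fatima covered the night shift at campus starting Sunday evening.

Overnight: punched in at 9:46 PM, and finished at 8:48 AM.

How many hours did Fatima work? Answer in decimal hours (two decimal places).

11.03 hours

Overnight: 9:46 PM → midnight = 2 h 14 min; midnight → 8:48 AM = 8 h 48 min; span 11 h 2 min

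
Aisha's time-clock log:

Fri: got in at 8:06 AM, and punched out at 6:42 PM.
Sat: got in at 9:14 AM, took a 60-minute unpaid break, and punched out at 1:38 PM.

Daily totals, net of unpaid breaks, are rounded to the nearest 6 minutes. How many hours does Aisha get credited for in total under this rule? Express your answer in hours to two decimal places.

Fri: 8:06 AM–6:42 PM = 10 h 36 min → rounds to 10 h 36 min
Sat: 9:14 AM–1:38 PM = 4 h 24 min − 60 min = 3 h 24 min → rounds to 3 h 24 min
Total credited: 14 h 0 min.

14.00 hours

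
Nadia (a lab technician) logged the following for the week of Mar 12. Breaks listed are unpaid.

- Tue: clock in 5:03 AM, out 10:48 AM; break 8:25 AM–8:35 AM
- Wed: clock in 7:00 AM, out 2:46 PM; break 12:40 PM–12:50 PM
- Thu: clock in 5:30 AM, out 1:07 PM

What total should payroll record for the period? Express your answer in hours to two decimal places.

20.80 hours

Tue: 5:03 AM–10:48 AM = 5 h 45 min; less 10 min break → 5 h 35 min
Wed: 7:00 AM–2:46 PM = 7 h 46 min; less 10 min break → 7 h 36 min
Thu: 5:30 AM–1:07 PM = 7 h 37 min
Total: 5 h 35 min + 7 h 36 min + 7 h 37 min = 20 h 48 min.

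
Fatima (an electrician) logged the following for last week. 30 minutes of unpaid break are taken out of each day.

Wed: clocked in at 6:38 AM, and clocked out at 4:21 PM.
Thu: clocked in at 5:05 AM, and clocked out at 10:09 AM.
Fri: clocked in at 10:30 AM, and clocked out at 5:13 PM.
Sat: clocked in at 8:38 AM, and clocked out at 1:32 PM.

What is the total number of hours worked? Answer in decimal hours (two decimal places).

Wed: 6:38 AM–4:21 PM = 9 h 43 min; less 30 min break → 9 h 13 min
Thu: 5:05 AM–10:09 AM = 5 h 4 min; less 30 min break → 4 h 34 min
Fri: 10:30 AM–5:13 PM = 6 h 43 min; less 30 min break → 6 h 13 min
Sat: 8:38 AM–1:32 PM = 4 h 54 min; less 30 min break → 4 h 24 min
Total: 9 h 13 min + 4 h 34 min + 6 h 13 min + 4 h 24 min = 24 h 24 min.

24.40 hours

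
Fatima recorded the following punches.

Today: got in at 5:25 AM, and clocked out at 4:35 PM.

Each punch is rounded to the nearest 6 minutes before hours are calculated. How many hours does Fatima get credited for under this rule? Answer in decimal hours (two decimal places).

Today: in 5:25 AM→5:24 AM, out 4:35 PM→4:36 PM; 11 h 12 min

11.20 hours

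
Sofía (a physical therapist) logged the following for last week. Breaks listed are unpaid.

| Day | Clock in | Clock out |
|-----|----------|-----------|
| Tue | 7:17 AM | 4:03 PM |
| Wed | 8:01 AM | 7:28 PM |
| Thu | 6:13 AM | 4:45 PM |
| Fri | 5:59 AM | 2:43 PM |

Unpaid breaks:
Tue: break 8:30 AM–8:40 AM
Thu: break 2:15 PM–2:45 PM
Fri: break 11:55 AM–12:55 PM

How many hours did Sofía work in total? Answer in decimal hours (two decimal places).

37.82 hours

Tue: 7:17 AM–4:03 PM = 8 h 46 min; less 10 min break → 8 h 36 min
Wed: 8:01 AM–7:28 PM = 11 h 27 min
Thu: 6:13 AM–4:45 PM = 10 h 32 min; less 30 min break → 10 h 2 min
Fri: 5:59 AM–2:43 PM = 8 h 44 min; less 60 min break → 7 h 44 min
Total: 8 h 36 min + 11 h 27 min + 10 h 2 min + 7 h 44 min = 37 h 49 min.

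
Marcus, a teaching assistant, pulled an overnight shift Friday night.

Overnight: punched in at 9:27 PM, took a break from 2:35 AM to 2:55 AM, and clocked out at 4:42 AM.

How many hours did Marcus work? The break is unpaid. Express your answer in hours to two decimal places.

6.92 hours

Overnight: 9:27 PM → midnight = 2 h 33 min; midnight → 4:42 AM = 4 h 42 min; span 7 h 15 min; less 20 min break → 6 h 55 min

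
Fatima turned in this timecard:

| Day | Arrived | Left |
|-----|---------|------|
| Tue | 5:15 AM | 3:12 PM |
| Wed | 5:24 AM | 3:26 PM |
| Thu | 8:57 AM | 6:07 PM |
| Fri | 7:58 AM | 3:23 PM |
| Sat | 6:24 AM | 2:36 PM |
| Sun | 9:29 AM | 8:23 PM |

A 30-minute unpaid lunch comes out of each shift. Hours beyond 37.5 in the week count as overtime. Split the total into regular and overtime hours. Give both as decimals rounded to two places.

Regular 37.50 hours, overtime 15.17 hours

Tue: 5:15 AM–3:12 PM = 9 h 57 min; less 30 min break → 9 h 27 min
Wed: 5:24 AM–3:26 PM = 10 h 2 min; less 30 min break → 9 h 32 min
Thu: 8:57 AM–6:07 PM = 9 h 10 min; less 30 min break → 8 h 40 min
Fri: 7:58 AM–3:23 PM = 7 h 25 min; less 30 min break → 6 h 55 min
Sat: 6:24 AM–2:36 PM = 8 h 12 min; less 30 min break → 7 h 42 min
Sun: 9:29 AM–8:23 PM = 10 h 54 min; less 30 min break → 10 h 24 min
Total worked: 52 h 40 min = 52.67 h.
Threshold 37.5 h → overtime 15 h 10 min, regular 37 h 30 min.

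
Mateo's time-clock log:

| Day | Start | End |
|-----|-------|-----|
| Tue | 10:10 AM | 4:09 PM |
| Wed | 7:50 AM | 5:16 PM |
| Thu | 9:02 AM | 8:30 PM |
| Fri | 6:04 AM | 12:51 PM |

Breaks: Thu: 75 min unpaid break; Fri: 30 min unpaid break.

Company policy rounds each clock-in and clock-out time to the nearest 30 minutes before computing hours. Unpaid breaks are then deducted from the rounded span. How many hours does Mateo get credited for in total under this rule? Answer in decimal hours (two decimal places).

Tue: in 10:10 AM→10:00 AM, out 4:09 PM→4:00 PM; 6 h 0 min
Wed: in 7:50 AM→8:00 AM, out 5:16 PM→5:30 PM; 9 h 30 min
Thu: in 9:02 AM→9:00 AM, out 8:30 PM→8:30 PM; 11 h 30 min − 75 min = 10 h 15 min
Fri: in 6:04 AM→6:00 AM, out 12:51 PM→1:00 PM; 7 h 0 min − 30 min = 6 h 30 min
Total credited: 32 h 15 min.

32.25 hours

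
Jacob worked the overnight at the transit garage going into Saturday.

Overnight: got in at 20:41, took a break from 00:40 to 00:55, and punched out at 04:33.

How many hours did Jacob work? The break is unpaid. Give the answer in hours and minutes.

7 h 37 min

Overnight: 20:41 → midnight = 3 h 19 min; midnight → 04:33 = 4 h 33 min; span 7 h 52 min; less 15 min break → 7 h 37 min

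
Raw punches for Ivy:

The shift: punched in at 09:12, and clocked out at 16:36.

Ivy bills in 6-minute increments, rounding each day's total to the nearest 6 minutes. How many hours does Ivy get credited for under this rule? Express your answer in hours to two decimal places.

The shift: 09:12–16:36 = 7 h 24 min → rounds to 7 h 24 min

7.40 hours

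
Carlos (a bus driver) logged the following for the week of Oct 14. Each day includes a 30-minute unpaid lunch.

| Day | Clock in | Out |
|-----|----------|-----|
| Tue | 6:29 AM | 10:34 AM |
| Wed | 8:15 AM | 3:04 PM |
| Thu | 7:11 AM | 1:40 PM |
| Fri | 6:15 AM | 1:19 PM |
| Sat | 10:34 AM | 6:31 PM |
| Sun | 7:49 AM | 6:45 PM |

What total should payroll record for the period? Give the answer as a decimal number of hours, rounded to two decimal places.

40.33 hours

Tue: 6:29 AM–10:34 AM = 4 h 5 min; less 30 min break → 3 h 35 min
Wed: 8:15 AM–3:04 PM = 6 h 49 min; less 30 min break → 6 h 19 min
Thu: 7:11 AM–1:40 PM = 6 h 29 min; less 30 min break → 5 h 59 min
Fri: 6:15 AM–1:19 PM = 7 h 4 min; less 30 min break → 6 h 34 min
Sat: 10:34 AM–6:31 PM = 7 h 57 min; less 30 min break → 7 h 27 min
Sun: 7:49 AM–6:45 PM = 10 h 56 min; less 30 min break → 10 h 26 min
Total: 3 h 35 min + 6 h 19 min + 5 h 59 min + 6 h 34 min + 7 h 27 min + 10 h 26 min = 40 h 20 min.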